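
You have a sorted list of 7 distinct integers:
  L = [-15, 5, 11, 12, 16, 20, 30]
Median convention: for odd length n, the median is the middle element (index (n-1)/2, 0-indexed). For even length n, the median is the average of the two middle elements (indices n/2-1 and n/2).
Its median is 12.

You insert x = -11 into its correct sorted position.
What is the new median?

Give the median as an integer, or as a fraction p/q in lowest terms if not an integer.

Old list (sorted, length 7): [-15, 5, 11, 12, 16, 20, 30]
Old median = 12
Insert x = -11
Old length odd (7). Middle was index 3 = 12.
New length even (8). New median = avg of two middle elements.
x = -11: 1 elements are < x, 6 elements are > x.
New sorted list: [-15, -11, 5, 11, 12, 16, 20, 30]
New median = 23/2

Answer: 23/2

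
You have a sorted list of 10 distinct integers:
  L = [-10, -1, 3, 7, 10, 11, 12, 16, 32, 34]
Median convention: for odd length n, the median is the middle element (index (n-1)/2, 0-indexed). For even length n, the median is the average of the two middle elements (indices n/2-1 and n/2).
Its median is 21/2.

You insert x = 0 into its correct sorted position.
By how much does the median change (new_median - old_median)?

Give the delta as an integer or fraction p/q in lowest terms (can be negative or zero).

Old median = 21/2
After inserting x = 0: new sorted = [-10, -1, 0, 3, 7, 10, 11, 12, 16, 32, 34]
New median = 10
Delta = 10 - 21/2 = -1/2

Answer: -1/2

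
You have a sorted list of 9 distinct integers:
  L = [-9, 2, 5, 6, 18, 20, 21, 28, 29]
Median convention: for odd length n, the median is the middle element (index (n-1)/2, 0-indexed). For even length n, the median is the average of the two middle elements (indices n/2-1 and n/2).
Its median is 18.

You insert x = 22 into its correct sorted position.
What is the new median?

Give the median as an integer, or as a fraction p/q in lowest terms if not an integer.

Old list (sorted, length 9): [-9, 2, 5, 6, 18, 20, 21, 28, 29]
Old median = 18
Insert x = 22
Old length odd (9). Middle was index 4 = 18.
New length even (10). New median = avg of two middle elements.
x = 22: 7 elements are < x, 2 elements are > x.
New sorted list: [-9, 2, 5, 6, 18, 20, 21, 22, 28, 29]
New median = 19

Answer: 19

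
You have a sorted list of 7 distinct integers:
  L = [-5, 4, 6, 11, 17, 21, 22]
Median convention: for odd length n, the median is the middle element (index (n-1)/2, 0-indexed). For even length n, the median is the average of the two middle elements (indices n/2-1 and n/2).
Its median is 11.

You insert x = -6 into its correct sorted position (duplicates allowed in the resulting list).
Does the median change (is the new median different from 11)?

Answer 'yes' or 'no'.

Answer: yes

Derivation:
Old median = 11
Insert x = -6
New median = 17/2
Changed? yes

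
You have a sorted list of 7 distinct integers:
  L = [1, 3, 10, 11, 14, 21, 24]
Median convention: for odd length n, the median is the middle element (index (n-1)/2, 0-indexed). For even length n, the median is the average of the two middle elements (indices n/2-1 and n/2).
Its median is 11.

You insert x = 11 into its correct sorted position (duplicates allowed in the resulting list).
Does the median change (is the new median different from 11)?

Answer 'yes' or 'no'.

Answer: no

Derivation:
Old median = 11
Insert x = 11
New median = 11
Changed? no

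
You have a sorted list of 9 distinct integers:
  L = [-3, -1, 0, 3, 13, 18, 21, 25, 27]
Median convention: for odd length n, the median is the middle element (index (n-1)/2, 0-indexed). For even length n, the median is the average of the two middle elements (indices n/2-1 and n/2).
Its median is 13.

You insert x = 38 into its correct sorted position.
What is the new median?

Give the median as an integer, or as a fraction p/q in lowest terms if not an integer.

Old list (sorted, length 9): [-3, -1, 0, 3, 13, 18, 21, 25, 27]
Old median = 13
Insert x = 38
Old length odd (9). Middle was index 4 = 13.
New length even (10). New median = avg of two middle elements.
x = 38: 9 elements are < x, 0 elements are > x.
New sorted list: [-3, -1, 0, 3, 13, 18, 21, 25, 27, 38]
New median = 31/2

Answer: 31/2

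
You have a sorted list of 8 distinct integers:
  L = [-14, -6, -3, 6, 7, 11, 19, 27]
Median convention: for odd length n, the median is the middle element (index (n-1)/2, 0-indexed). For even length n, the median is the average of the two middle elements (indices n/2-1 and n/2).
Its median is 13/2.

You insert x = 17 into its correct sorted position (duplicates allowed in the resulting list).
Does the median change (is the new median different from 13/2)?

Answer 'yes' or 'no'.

Old median = 13/2
Insert x = 17
New median = 7
Changed? yes

Answer: yes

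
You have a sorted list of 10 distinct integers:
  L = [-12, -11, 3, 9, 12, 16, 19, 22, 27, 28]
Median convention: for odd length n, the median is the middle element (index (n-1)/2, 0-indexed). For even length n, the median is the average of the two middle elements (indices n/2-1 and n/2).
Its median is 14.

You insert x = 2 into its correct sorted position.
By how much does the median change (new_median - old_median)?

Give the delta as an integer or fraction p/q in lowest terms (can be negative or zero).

Answer: -2

Derivation:
Old median = 14
After inserting x = 2: new sorted = [-12, -11, 2, 3, 9, 12, 16, 19, 22, 27, 28]
New median = 12
Delta = 12 - 14 = -2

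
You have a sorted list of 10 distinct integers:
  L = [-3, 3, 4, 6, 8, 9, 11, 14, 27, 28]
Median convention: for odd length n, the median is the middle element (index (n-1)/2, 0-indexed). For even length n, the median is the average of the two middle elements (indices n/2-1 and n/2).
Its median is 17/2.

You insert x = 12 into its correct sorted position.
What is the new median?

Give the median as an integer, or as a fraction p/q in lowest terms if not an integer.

Answer: 9

Derivation:
Old list (sorted, length 10): [-3, 3, 4, 6, 8, 9, 11, 14, 27, 28]
Old median = 17/2
Insert x = 12
Old length even (10). Middle pair: indices 4,5 = 8,9.
New length odd (11). New median = single middle element.
x = 12: 7 elements are < x, 3 elements are > x.
New sorted list: [-3, 3, 4, 6, 8, 9, 11, 12, 14, 27, 28]
New median = 9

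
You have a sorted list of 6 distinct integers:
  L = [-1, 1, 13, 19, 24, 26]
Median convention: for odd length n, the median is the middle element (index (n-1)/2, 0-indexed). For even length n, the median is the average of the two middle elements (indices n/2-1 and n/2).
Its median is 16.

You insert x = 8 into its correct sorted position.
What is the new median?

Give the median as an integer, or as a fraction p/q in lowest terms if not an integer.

Old list (sorted, length 6): [-1, 1, 13, 19, 24, 26]
Old median = 16
Insert x = 8
Old length even (6). Middle pair: indices 2,3 = 13,19.
New length odd (7). New median = single middle element.
x = 8: 2 elements are < x, 4 elements are > x.
New sorted list: [-1, 1, 8, 13, 19, 24, 26]
New median = 13

Answer: 13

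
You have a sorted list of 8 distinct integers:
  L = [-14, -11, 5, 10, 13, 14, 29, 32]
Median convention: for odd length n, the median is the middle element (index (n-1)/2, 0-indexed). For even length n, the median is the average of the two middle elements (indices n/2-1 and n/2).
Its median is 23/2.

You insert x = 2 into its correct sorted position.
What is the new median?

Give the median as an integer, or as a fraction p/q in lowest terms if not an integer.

Answer: 10

Derivation:
Old list (sorted, length 8): [-14, -11, 5, 10, 13, 14, 29, 32]
Old median = 23/2
Insert x = 2
Old length even (8). Middle pair: indices 3,4 = 10,13.
New length odd (9). New median = single middle element.
x = 2: 2 elements are < x, 6 elements are > x.
New sorted list: [-14, -11, 2, 5, 10, 13, 14, 29, 32]
New median = 10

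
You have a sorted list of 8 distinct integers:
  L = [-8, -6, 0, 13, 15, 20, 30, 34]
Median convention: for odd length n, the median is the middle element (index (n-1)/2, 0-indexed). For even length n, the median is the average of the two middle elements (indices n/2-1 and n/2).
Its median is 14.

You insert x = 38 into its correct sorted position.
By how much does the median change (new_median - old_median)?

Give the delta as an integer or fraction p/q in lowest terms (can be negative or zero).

Old median = 14
After inserting x = 38: new sorted = [-8, -6, 0, 13, 15, 20, 30, 34, 38]
New median = 15
Delta = 15 - 14 = 1

Answer: 1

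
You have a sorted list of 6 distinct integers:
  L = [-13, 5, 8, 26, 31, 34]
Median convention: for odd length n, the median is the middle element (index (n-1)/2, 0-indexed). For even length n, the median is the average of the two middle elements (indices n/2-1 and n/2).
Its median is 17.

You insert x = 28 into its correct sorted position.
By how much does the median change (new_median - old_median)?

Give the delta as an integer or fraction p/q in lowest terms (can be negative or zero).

Old median = 17
After inserting x = 28: new sorted = [-13, 5, 8, 26, 28, 31, 34]
New median = 26
Delta = 26 - 17 = 9

Answer: 9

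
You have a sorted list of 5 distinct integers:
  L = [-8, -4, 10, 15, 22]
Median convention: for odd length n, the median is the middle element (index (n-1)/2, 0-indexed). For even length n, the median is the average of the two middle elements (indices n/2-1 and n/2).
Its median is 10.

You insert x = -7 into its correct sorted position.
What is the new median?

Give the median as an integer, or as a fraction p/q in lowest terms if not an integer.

Old list (sorted, length 5): [-8, -4, 10, 15, 22]
Old median = 10
Insert x = -7
Old length odd (5). Middle was index 2 = 10.
New length even (6). New median = avg of two middle elements.
x = -7: 1 elements are < x, 4 elements are > x.
New sorted list: [-8, -7, -4, 10, 15, 22]
New median = 3

Answer: 3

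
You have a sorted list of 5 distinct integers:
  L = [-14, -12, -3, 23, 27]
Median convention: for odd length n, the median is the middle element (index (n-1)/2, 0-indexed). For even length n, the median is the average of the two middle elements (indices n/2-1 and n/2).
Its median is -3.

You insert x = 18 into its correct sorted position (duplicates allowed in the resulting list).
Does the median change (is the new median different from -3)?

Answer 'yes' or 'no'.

Answer: yes

Derivation:
Old median = -3
Insert x = 18
New median = 15/2
Changed? yes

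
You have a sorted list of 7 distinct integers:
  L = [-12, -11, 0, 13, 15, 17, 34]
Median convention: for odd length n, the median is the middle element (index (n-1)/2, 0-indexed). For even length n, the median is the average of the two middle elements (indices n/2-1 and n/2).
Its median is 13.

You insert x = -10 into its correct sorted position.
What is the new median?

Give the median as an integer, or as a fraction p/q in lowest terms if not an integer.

Answer: 13/2

Derivation:
Old list (sorted, length 7): [-12, -11, 0, 13, 15, 17, 34]
Old median = 13
Insert x = -10
Old length odd (7). Middle was index 3 = 13.
New length even (8). New median = avg of two middle elements.
x = -10: 2 elements are < x, 5 elements are > x.
New sorted list: [-12, -11, -10, 0, 13, 15, 17, 34]
New median = 13/2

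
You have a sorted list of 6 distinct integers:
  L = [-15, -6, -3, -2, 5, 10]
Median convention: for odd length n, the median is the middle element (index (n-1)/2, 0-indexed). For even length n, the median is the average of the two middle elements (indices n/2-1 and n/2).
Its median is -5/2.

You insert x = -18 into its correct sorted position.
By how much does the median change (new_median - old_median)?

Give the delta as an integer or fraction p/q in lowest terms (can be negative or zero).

Old median = -5/2
After inserting x = -18: new sorted = [-18, -15, -6, -3, -2, 5, 10]
New median = -3
Delta = -3 - -5/2 = -1/2

Answer: -1/2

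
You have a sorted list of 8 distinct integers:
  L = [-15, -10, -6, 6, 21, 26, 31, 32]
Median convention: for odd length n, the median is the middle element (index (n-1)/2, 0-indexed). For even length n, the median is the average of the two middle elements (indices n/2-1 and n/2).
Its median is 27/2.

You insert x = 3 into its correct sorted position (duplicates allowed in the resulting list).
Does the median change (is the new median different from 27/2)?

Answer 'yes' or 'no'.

Old median = 27/2
Insert x = 3
New median = 6
Changed? yes

Answer: yes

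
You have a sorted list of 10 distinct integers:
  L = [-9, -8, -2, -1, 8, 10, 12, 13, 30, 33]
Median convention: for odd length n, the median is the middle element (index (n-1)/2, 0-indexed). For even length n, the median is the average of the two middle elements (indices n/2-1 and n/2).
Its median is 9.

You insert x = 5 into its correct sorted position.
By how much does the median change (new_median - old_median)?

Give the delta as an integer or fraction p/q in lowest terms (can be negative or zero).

Old median = 9
After inserting x = 5: new sorted = [-9, -8, -2, -1, 5, 8, 10, 12, 13, 30, 33]
New median = 8
Delta = 8 - 9 = -1

Answer: -1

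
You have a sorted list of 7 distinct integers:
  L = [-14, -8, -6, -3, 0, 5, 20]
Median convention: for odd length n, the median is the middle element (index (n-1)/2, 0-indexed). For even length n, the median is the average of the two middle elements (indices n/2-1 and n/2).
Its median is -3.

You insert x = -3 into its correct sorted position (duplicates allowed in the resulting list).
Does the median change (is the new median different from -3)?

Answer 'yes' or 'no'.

Old median = -3
Insert x = -3
New median = -3
Changed? no

Answer: no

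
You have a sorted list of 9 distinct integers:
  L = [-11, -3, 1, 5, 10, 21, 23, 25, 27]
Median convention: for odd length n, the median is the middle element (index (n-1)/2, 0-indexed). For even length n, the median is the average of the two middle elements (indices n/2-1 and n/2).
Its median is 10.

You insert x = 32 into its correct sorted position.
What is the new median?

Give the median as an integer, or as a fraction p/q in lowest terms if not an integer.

Answer: 31/2

Derivation:
Old list (sorted, length 9): [-11, -3, 1, 5, 10, 21, 23, 25, 27]
Old median = 10
Insert x = 32
Old length odd (9). Middle was index 4 = 10.
New length even (10). New median = avg of two middle elements.
x = 32: 9 elements are < x, 0 elements are > x.
New sorted list: [-11, -3, 1, 5, 10, 21, 23, 25, 27, 32]
New median = 31/2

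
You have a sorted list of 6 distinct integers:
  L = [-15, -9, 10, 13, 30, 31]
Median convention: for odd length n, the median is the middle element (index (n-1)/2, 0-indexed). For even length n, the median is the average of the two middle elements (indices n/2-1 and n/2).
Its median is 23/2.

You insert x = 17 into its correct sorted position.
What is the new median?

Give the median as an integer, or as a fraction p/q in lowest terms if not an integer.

Old list (sorted, length 6): [-15, -9, 10, 13, 30, 31]
Old median = 23/2
Insert x = 17
Old length even (6). Middle pair: indices 2,3 = 10,13.
New length odd (7). New median = single middle element.
x = 17: 4 elements are < x, 2 elements are > x.
New sorted list: [-15, -9, 10, 13, 17, 30, 31]
New median = 13

Answer: 13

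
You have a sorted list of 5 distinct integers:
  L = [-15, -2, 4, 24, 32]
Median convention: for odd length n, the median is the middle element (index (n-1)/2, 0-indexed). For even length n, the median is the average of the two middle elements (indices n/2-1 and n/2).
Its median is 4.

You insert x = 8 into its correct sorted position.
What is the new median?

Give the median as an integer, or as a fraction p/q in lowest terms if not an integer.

Answer: 6

Derivation:
Old list (sorted, length 5): [-15, -2, 4, 24, 32]
Old median = 4
Insert x = 8
Old length odd (5). Middle was index 2 = 4.
New length even (6). New median = avg of two middle elements.
x = 8: 3 elements are < x, 2 elements are > x.
New sorted list: [-15, -2, 4, 8, 24, 32]
New median = 6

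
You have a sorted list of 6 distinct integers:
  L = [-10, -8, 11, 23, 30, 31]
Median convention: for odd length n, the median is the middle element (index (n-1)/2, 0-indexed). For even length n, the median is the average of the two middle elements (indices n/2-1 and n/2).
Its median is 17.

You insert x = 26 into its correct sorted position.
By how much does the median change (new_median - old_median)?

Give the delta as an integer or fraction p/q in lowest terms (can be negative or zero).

Answer: 6

Derivation:
Old median = 17
After inserting x = 26: new sorted = [-10, -8, 11, 23, 26, 30, 31]
New median = 23
Delta = 23 - 17 = 6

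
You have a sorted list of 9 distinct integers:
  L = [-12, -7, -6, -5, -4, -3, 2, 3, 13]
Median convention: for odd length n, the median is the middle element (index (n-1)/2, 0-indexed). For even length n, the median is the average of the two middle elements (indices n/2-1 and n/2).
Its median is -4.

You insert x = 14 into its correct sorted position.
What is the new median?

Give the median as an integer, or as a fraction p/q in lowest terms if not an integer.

Answer: -7/2

Derivation:
Old list (sorted, length 9): [-12, -7, -6, -5, -4, -3, 2, 3, 13]
Old median = -4
Insert x = 14
Old length odd (9). Middle was index 4 = -4.
New length even (10). New median = avg of two middle elements.
x = 14: 9 elements are < x, 0 elements are > x.
New sorted list: [-12, -7, -6, -5, -4, -3, 2, 3, 13, 14]
New median = -7/2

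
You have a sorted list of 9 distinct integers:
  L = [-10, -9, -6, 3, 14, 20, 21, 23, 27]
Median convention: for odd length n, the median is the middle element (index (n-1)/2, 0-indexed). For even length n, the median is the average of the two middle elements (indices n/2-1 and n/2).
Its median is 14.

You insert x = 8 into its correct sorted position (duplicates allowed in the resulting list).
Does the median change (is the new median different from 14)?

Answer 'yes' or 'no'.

Answer: yes

Derivation:
Old median = 14
Insert x = 8
New median = 11
Changed? yes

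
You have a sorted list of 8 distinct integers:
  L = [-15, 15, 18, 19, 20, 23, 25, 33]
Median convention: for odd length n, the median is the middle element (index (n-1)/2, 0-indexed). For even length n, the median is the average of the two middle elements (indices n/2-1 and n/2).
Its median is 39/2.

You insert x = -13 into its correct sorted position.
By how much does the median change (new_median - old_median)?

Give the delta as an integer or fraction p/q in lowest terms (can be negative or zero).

Old median = 39/2
After inserting x = -13: new sorted = [-15, -13, 15, 18, 19, 20, 23, 25, 33]
New median = 19
Delta = 19 - 39/2 = -1/2

Answer: -1/2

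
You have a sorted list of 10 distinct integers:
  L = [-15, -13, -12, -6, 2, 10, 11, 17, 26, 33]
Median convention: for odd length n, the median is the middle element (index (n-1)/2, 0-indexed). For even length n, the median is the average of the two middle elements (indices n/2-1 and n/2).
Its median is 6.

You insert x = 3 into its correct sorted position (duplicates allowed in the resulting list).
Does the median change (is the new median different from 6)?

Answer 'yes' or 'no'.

Old median = 6
Insert x = 3
New median = 3
Changed? yes

Answer: yes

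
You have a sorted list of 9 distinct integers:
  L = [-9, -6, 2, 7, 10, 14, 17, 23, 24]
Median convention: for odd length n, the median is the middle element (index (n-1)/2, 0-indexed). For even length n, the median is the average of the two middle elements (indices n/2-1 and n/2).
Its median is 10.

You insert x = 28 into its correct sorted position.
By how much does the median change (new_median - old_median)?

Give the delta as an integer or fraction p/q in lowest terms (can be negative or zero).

Old median = 10
After inserting x = 28: new sorted = [-9, -6, 2, 7, 10, 14, 17, 23, 24, 28]
New median = 12
Delta = 12 - 10 = 2

Answer: 2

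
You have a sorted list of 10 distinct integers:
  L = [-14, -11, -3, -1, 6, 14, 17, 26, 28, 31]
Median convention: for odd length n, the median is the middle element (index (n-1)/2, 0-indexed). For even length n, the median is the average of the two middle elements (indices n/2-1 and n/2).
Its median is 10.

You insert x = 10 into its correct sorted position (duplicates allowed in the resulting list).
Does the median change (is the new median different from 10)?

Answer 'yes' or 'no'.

Old median = 10
Insert x = 10
New median = 10
Changed? no

Answer: no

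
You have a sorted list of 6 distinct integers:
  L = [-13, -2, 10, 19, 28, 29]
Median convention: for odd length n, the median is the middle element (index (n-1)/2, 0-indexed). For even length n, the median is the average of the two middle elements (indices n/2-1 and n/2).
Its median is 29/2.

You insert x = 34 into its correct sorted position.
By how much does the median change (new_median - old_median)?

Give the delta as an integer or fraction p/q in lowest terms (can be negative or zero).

Answer: 9/2

Derivation:
Old median = 29/2
After inserting x = 34: new sorted = [-13, -2, 10, 19, 28, 29, 34]
New median = 19
Delta = 19 - 29/2 = 9/2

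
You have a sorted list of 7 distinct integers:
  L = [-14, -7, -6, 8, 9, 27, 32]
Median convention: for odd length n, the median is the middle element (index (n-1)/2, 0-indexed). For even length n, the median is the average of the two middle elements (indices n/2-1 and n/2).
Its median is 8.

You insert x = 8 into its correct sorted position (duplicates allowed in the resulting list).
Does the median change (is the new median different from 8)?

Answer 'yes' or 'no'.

Old median = 8
Insert x = 8
New median = 8
Changed? no

Answer: no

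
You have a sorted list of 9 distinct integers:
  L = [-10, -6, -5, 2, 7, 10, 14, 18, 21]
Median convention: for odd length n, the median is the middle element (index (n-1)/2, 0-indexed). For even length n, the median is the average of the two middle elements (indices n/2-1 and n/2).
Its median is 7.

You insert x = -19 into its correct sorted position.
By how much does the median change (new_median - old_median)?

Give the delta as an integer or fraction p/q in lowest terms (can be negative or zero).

Answer: -5/2

Derivation:
Old median = 7
After inserting x = -19: new sorted = [-19, -10, -6, -5, 2, 7, 10, 14, 18, 21]
New median = 9/2
Delta = 9/2 - 7 = -5/2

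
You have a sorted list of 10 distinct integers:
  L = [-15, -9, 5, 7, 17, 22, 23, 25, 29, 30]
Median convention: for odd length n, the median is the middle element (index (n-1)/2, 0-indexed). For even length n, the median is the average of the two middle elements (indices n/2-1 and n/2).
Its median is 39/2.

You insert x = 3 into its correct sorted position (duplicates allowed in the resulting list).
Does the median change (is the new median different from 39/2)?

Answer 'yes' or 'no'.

Old median = 39/2
Insert x = 3
New median = 17
Changed? yes

Answer: yes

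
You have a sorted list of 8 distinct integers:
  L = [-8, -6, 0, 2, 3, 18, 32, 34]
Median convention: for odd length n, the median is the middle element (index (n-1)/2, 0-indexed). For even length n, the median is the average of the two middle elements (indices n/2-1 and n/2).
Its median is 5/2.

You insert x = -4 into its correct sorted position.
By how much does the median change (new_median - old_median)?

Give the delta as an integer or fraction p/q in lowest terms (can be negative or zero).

Answer: -1/2

Derivation:
Old median = 5/2
After inserting x = -4: new sorted = [-8, -6, -4, 0, 2, 3, 18, 32, 34]
New median = 2
Delta = 2 - 5/2 = -1/2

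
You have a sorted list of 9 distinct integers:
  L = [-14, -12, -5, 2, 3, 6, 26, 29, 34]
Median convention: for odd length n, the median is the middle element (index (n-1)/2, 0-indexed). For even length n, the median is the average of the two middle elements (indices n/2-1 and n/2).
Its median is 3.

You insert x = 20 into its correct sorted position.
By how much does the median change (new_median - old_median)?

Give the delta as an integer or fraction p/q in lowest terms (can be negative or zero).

Answer: 3/2

Derivation:
Old median = 3
After inserting x = 20: new sorted = [-14, -12, -5, 2, 3, 6, 20, 26, 29, 34]
New median = 9/2
Delta = 9/2 - 3 = 3/2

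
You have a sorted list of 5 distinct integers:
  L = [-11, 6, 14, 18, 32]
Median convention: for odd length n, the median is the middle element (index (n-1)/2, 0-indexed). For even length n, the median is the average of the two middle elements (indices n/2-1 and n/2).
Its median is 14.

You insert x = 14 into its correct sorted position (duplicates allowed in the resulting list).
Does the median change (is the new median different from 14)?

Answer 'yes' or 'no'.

Old median = 14
Insert x = 14
New median = 14
Changed? no

Answer: no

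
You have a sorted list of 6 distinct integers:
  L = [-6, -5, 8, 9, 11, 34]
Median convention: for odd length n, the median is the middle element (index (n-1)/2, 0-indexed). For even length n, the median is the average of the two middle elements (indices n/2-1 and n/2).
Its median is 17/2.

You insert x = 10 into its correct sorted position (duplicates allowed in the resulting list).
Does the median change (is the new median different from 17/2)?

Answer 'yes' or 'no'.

Old median = 17/2
Insert x = 10
New median = 9
Changed? yes

Answer: yes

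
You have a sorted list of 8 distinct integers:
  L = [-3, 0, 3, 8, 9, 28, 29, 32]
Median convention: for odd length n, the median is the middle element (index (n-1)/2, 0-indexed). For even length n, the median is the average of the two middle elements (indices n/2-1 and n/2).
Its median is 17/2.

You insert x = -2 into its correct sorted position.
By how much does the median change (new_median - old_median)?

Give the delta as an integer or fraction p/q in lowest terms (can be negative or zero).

Answer: -1/2

Derivation:
Old median = 17/2
After inserting x = -2: new sorted = [-3, -2, 0, 3, 8, 9, 28, 29, 32]
New median = 8
Delta = 8 - 17/2 = -1/2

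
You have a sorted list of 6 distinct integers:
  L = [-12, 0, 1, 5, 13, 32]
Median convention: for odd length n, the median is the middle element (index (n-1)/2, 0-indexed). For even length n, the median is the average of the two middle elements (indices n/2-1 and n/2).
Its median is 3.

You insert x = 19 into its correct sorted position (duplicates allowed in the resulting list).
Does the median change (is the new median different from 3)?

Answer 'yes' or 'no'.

Old median = 3
Insert x = 19
New median = 5
Changed? yes

Answer: yes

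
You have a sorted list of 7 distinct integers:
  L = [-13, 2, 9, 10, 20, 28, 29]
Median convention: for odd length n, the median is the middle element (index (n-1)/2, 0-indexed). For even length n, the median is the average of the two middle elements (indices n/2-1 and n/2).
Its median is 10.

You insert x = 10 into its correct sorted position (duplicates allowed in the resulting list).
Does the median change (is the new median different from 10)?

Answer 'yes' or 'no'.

Old median = 10
Insert x = 10
New median = 10
Changed? no

Answer: no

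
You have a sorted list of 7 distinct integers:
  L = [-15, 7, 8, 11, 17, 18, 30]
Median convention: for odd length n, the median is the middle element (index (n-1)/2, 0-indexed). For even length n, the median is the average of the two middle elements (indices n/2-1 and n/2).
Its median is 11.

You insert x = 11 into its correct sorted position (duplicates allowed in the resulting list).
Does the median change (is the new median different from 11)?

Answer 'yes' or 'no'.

Old median = 11
Insert x = 11
New median = 11
Changed? no

Answer: no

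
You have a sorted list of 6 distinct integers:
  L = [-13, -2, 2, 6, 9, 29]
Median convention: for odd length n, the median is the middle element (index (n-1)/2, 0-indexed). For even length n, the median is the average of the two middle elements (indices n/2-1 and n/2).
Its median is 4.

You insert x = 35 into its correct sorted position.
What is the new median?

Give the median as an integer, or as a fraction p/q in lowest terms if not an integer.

Answer: 6

Derivation:
Old list (sorted, length 6): [-13, -2, 2, 6, 9, 29]
Old median = 4
Insert x = 35
Old length even (6). Middle pair: indices 2,3 = 2,6.
New length odd (7). New median = single middle element.
x = 35: 6 elements are < x, 0 elements are > x.
New sorted list: [-13, -2, 2, 6, 9, 29, 35]
New median = 6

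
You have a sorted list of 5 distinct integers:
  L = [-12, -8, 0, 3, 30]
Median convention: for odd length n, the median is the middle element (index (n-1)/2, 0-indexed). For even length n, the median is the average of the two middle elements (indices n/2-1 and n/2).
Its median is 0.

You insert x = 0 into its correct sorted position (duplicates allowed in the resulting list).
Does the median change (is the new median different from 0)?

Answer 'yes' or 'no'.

Old median = 0
Insert x = 0
New median = 0
Changed? no

Answer: no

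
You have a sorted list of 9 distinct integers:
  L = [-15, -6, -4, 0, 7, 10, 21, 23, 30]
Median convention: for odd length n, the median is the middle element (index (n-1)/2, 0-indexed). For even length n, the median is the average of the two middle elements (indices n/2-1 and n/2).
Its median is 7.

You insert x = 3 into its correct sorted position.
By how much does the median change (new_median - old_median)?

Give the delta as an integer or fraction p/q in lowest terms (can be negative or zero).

Answer: -2

Derivation:
Old median = 7
After inserting x = 3: new sorted = [-15, -6, -4, 0, 3, 7, 10, 21, 23, 30]
New median = 5
Delta = 5 - 7 = -2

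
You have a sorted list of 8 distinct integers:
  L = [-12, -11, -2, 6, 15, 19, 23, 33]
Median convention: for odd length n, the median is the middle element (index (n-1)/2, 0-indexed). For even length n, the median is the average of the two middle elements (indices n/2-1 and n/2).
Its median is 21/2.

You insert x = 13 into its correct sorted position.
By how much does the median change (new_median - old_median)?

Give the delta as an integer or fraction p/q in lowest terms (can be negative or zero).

Answer: 5/2

Derivation:
Old median = 21/2
After inserting x = 13: new sorted = [-12, -11, -2, 6, 13, 15, 19, 23, 33]
New median = 13
Delta = 13 - 21/2 = 5/2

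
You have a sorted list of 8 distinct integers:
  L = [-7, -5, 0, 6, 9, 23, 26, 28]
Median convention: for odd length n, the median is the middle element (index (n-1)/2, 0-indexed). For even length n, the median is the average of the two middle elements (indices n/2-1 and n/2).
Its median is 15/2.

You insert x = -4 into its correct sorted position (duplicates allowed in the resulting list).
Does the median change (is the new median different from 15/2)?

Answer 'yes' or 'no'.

Answer: yes

Derivation:
Old median = 15/2
Insert x = -4
New median = 6
Changed? yes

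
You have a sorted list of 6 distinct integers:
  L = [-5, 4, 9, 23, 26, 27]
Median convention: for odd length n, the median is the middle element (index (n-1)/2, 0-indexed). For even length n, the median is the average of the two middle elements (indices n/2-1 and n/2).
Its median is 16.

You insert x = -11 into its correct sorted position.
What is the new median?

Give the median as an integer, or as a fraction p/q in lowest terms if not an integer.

Answer: 9

Derivation:
Old list (sorted, length 6): [-5, 4, 9, 23, 26, 27]
Old median = 16
Insert x = -11
Old length even (6). Middle pair: indices 2,3 = 9,23.
New length odd (7). New median = single middle element.
x = -11: 0 elements are < x, 6 elements are > x.
New sorted list: [-11, -5, 4, 9, 23, 26, 27]
New median = 9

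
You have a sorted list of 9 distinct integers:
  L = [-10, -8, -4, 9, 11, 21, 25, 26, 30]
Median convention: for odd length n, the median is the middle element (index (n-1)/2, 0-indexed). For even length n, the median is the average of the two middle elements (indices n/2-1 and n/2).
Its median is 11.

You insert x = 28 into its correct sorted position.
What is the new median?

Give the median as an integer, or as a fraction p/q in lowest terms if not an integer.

Old list (sorted, length 9): [-10, -8, -4, 9, 11, 21, 25, 26, 30]
Old median = 11
Insert x = 28
Old length odd (9). Middle was index 4 = 11.
New length even (10). New median = avg of two middle elements.
x = 28: 8 elements are < x, 1 elements are > x.
New sorted list: [-10, -8, -4, 9, 11, 21, 25, 26, 28, 30]
New median = 16

Answer: 16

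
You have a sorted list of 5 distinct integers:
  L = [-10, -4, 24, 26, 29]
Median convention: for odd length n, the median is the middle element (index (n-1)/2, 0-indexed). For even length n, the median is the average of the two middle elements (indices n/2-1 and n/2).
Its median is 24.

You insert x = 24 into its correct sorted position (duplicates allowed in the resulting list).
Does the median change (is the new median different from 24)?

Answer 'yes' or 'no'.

Answer: no

Derivation:
Old median = 24
Insert x = 24
New median = 24
Changed? no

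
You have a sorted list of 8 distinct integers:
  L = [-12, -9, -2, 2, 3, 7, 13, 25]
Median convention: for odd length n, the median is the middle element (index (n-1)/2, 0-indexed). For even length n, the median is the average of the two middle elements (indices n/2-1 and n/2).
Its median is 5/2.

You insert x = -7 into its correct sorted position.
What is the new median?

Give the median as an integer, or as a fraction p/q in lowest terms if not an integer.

Answer: 2

Derivation:
Old list (sorted, length 8): [-12, -9, -2, 2, 3, 7, 13, 25]
Old median = 5/2
Insert x = -7
Old length even (8). Middle pair: indices 3,4 = 2,3.
New length odd (9). New median = single middle element.
x = -7: 2 elements are < x, 6 elements are > x.
New sorted list: [-12, -9, -7, -2, 2, 3, 7, 13, 25]
New median = 2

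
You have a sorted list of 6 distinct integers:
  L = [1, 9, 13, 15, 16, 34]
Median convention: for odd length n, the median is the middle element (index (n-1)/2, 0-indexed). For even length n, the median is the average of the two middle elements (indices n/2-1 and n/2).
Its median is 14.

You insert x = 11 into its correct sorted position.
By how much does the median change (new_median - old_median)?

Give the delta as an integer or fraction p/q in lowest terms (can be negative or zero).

Old median = 14
After inserting x = 11: new sorted = [1, 9, 11, 13, 15, 16, 34]
New median = 13
Delta = 13 - 14 = -1

Answer: -1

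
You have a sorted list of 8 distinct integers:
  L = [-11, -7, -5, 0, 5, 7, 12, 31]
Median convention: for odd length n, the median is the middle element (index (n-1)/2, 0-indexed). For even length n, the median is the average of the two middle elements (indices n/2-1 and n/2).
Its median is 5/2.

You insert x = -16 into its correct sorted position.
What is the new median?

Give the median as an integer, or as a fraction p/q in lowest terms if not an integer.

Old list (sorted, length 8): [-11, -7, -5, 0, 5, 7, 12, 31]
Old median = 5/2
Insert x = -16
Old length even (8). Middle pair: indices 3,4 = 0,5.
New length odd (9). New median = single middle element.
x = -16: 0 elements are < x, 8 elements are > x.
New sorted list: [-16, -11, -7, -5, 0, 5, 7, 12, 31]
New median = 0

Answer: 0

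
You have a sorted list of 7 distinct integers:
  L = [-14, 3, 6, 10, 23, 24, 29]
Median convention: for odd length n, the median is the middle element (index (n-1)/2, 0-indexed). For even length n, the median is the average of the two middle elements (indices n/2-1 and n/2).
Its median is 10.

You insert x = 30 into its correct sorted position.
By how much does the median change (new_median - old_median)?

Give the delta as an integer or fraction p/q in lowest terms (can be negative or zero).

Old median = 10
After inserting x = 30: new sorted = [-14, 3, 6, 10, 23, 24, 29, 30]
New median = 33/2
Delta = 33/2 - 10 = 13/2

Answer: 13/2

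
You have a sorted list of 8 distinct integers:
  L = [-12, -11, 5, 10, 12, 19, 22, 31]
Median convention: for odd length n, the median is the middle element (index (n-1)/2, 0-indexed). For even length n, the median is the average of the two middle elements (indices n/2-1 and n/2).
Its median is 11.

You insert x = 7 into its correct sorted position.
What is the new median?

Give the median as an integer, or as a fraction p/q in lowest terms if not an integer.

Answer: 10

Derivation:
Old list (sorted, length 8): [-12, -11, 5, 10, 12, 19, 22, 31]
Old median = 11
Insert x = 7
Old length even (8). Middle pair: indices 3,4 = 10,12.
New length odd (9). New median = single middle element.
x = 7: 3 elements are < x, 5 elements are > x.
New sorted list: [-12, -11, 5, 7, 10, 12, 19, 22, 31]
New median = 10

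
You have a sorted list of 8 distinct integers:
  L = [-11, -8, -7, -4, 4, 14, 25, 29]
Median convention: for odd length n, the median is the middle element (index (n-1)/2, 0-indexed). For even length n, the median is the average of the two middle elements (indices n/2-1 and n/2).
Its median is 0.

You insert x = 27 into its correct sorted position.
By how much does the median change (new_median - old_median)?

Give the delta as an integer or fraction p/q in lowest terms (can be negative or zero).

Answer: 4

Derivation:
Old median = 0
After inserting x = 27: new sorted = [-11, -8, -7, -4, 4, 14, 25, 27, 29]
New median = 4
Delta = 4 - 0 = 4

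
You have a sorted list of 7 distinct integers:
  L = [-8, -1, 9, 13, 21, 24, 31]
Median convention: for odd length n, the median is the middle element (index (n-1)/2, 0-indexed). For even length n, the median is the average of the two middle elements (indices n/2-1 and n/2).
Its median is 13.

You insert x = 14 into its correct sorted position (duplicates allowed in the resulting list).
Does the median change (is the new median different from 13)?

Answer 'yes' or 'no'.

Answer: yes

Derivation:
Old median = 13
Insert x = 14
New median = 27/2
Changed? yes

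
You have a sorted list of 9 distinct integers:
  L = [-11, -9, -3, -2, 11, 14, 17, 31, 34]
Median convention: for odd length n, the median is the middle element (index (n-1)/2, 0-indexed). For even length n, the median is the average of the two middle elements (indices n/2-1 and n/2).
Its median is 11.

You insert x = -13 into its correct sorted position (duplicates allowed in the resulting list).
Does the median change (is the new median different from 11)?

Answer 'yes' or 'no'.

Old median = 11
Insert x = -13
New median = 9/2
Changed? yes

Answer: yes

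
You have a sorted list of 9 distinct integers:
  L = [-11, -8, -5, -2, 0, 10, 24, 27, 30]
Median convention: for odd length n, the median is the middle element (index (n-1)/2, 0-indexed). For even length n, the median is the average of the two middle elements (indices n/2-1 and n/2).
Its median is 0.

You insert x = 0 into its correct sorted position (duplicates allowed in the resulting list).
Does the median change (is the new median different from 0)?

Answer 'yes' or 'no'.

Answer: no

Derivation:
Old median = 0
Insert x = 0
New median = 0
Changed? no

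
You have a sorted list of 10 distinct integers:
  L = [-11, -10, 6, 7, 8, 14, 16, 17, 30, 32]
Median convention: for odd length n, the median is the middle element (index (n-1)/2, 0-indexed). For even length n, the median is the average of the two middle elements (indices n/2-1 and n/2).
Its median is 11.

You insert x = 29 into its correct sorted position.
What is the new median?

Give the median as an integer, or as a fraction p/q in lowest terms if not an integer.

Answer: 14

Derivation:
Old list (sorted, length 10): [-11, -10, 6, 7, 8, 14, 16, 17, 30, 32]
Old median = 11
Insert x = 29
Old length even (10). Middle pair: indices 4,5 = 8,14.
New length odd (11). New median = single middle element.
x = 29: 8 elements are < x, 2 elements are > x.
New sorted list: [-11, -10, 6, 7, 8, 14, 16, 17, 29, 30, 32]
New median = 14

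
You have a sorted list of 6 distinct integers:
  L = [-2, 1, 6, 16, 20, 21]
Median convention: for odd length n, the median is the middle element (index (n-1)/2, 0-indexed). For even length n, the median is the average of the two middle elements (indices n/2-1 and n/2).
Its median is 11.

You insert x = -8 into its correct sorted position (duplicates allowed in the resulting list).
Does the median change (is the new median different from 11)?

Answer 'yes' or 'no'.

Answer: yes

Derivation:
Old median = 11
Insert x = -8
New median = 6
Changed? yes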